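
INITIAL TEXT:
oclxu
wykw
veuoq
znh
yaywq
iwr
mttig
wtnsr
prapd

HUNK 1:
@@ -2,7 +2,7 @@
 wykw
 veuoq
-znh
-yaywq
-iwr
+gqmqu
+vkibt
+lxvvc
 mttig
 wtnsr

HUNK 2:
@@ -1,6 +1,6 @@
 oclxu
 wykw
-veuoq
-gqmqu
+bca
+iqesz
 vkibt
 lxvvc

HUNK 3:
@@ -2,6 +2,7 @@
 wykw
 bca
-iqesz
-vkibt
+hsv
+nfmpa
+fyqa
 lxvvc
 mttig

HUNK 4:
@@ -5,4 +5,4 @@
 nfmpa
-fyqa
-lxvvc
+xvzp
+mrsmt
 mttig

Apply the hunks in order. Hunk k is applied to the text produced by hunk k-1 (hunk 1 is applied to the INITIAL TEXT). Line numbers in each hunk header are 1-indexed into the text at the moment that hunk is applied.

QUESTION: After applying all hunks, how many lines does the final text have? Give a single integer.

Hunk 1: at line 2 remove [znh,yaywq,iwr] add [gqmqu,vkibt,lxvvc] -> 9 lines: oclxu wykw veuoq gqmqu vkibt lxvvc mttig wtnsr prapd
Hunk 2: at line 1 remove [veuoq,gqmqu] add [bca,iqesz] -> 9 lines: oclxu wykw bca iqesz vkibt lxvvc mttig wtnsr prapd
Hunk 3: at line 2 remove [iqesz,vkibt] add [hsv,nfmpa,fyqa] -> 10 lines: oclxu wykw bca hsv nfmpa fyqa lxvvc mttig wtnsr prapd
Hunk 4: at line 5 remove [fyqa,lxvvc] add [xvzp,mrsmt] -> 10 lines: oclxu wykw bca hsv nfmpa xvzp mrsmt mttig wtnsr prapd
Final line count: 10

Answer: 10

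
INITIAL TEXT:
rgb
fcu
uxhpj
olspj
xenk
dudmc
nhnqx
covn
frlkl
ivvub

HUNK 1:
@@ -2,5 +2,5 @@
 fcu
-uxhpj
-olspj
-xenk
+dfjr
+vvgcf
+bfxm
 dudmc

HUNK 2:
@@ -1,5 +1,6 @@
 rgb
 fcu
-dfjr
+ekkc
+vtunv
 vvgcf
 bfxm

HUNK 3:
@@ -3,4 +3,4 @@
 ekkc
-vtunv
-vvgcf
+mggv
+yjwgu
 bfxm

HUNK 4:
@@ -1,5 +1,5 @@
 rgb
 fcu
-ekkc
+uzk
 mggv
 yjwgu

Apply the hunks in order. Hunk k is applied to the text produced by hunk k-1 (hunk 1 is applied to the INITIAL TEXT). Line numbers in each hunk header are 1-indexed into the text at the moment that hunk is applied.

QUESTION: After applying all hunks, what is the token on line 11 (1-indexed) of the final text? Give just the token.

Hunk 1: at line 2 remove [uxhpj,olspj,xenk] add [dfjr,vvgcf,bfxm] -> 10 lines: rgb fcu dfjr vvgcf bfxm dudmc nhnqx covn frlkl ivvub
Hunk 2: at line 1 remove [dfjr] add [ekkc,vtunv] -> 11 lines: rgb fcu ekkc vtunv vvgcf bfxm dudmc nhnqx covn frlkl ivvub
Hunk 3: at line 3 remove [vtunv,vvgcf] add [mggv,yjwgu] -> 11 lines: rgb fcu ekkc mggv yjwgu bfxm dudmc nhnqx covn frlkl ivvub
Hunk 4: at line 1 remove [ekkc] add [uzk] -> 11 lines: rgb fcu uzk mggv yjwgu bfxm dudmc nhnqx covn frlkl ivvub
Final line 11: ivvub

Answer: ivvub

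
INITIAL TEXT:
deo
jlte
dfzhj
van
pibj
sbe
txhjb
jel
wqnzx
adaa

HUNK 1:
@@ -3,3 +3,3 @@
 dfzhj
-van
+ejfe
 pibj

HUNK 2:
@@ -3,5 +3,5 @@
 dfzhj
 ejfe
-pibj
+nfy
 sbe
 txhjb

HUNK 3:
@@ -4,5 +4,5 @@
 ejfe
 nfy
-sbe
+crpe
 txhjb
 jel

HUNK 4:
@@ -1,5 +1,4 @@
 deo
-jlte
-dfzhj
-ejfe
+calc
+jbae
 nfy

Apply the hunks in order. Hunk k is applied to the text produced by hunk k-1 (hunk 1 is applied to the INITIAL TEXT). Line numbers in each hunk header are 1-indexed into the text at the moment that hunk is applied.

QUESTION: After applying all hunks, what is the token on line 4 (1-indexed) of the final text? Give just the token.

Answer: nfy

Derivation:
Hunk 1: at line 3 remove [van] add [ejfe] -> 10 lines: deo jlte dfzhj ejfe pibj sbe txhjb jel wqnzx adaa
Hunk 2: at line 3 remove [pibj] add [nfy] -> 10 lines: deo jlte dfzhj ejfe nfy sbe txhjb jel wqnzx adaa
Hunk 3: at line 4 remove [sbe] add [crpe] -> 10 lines: deo jlte dfzhj ejfe nfy crpe txhjb jel wqnzx adaa
Hunk 4: at line 1 remove [jlte,dfzhj,ejfe] add [calc,jbae] -> 9 lines: deo calc jbae nfy crpe txhjb jel wqnzx adaa
Final line 4: nfy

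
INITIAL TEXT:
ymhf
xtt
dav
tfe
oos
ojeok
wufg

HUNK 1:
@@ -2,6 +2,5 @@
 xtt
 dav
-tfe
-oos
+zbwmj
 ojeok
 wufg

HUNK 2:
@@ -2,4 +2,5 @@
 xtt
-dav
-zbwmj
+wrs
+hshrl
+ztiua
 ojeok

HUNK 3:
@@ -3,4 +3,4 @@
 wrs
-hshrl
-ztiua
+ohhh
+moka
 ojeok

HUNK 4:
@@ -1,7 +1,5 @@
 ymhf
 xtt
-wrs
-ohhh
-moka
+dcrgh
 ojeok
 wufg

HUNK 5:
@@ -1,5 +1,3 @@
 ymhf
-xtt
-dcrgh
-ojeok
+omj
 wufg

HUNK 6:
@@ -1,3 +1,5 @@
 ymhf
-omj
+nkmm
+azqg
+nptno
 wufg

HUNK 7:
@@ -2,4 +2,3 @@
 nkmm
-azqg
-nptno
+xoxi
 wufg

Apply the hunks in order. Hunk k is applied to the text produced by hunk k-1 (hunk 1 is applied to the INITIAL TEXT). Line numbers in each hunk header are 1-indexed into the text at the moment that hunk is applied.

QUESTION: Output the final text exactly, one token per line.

Hunk 1: at line 2 remove [tfe,oos] add [zbwmj] -> 6 lines: ymhf xtt dav zbwmj ojeok wufg
Hunk 2: at line 2 remove [dav,zbwmj] add [wrs,hshrl,ztiua] -> 7 lines: ymhf xtt wrs hshrl ztiua ojeok wufg
Hunk 3: at line 3 remove [hshrl,ztiua] add [ohhh,moka] -> 7 lines: ymhf xtt wrs ohhh moka ojeok wufg
Hunk 4: at line 1 remove [wrs,ohhh,moka] add [dcrgh] -> 5 lines: ymhf xtt dcrgh ojeok wufg
Hunk 5: at line 1 remove [xtt,dcrgh,ojeok] add [omj] -> 3 lines: ymhf omj wufg
Hunk 6: at line 1 remove [omj] add [nkmm,azqg,nptno] -> 5 lines: ymhf nkmm azqg nptno wufg
Hunk 7: at line 2 remove [azqg,nptno] add [xoxi] -> 4 lines: ymhf nkmm xoxi wufg

Answer: ymhf
nkmm
xoxi
wufg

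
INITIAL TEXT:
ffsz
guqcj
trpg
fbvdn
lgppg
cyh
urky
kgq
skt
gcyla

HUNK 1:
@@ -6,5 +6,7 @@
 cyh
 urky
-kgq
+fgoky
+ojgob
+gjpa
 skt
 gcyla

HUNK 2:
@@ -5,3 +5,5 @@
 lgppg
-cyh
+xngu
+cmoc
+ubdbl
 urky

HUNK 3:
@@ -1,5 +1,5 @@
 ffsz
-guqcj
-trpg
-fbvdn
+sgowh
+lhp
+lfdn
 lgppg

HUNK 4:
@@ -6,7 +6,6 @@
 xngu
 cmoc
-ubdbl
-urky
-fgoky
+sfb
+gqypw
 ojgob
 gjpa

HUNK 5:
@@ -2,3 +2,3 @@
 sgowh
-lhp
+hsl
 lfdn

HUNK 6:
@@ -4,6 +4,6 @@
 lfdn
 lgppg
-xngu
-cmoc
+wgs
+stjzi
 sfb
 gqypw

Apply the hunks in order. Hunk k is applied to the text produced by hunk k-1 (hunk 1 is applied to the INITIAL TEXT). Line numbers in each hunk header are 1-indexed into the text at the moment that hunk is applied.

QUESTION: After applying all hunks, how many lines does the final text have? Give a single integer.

Answer: 13

Derivation:
Hunk 1: at line 6 remove [kgq] add [fgoky,ojgob,gjpa] -> 12 lines: ffsz guqcj trpg fbvdn lgppg cyh urky fgoky ojgob gjpa skt gcyla
Hunk 2: at line 5 remove [cyh] add [xngu,cmoc,ubdbl] -> 14 lines: ffsz guqcj trpg fbvdn lgppg xngu cmoc ubdbl urky fgoky ojgob gjpa skt gcyla
Hunk 3: at line 1 remove [guqcj,trpg,fbvdn] add [sgowh,lhp,lfdn] -> 14 lines: ffsz sgowh lhp lfdn lgppg xngu cmoc ubdbl urky fgoky ojgob gjpa skt gcyla
Hunk 4: at line 6 remove [ubdbl,urky,fgoky] add [sfb,gqypw] -> 13 lines: ffsz sgowh lhp lfdn lgppg xngu cmoc sfb gqypw ojgob gjpa skt gcyla
Hunk 5: at line 2 remove [lhp] add [hsl] -> 13 lines: ffsz sgowh hsl lfdn lgppg xngu cmoc sfb gqypw ojgob gjpa skt gcyla
Hunk 6: at line 4 remove [xngu,cmoc] add [wgs,stjzi] -> 13 lines: ffsz sgowh hsl lfdn lgppg wgs stjzi sfb gqypw ojgob gjpa skt gcyla
Final line count: 13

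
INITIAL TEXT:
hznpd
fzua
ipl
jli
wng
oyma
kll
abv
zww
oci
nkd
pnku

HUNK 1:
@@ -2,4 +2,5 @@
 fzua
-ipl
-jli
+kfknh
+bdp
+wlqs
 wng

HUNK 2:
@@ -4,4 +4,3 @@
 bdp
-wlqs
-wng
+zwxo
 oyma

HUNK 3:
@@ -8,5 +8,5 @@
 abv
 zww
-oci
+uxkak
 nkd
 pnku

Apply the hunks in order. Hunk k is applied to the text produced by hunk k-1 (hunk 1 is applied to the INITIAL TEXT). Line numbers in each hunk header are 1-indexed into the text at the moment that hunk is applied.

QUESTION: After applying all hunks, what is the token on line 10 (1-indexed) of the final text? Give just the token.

Answer: uxkak

Derivation:
Hunk 1: at line 2 remove [ipl,jli] add [kfknh,bdp,wlqs] -> 13 lines: hznpd fzua kfknh bdp wlqs wng oyma kll abv zww oci nkd pnku
Hunk 2: at line 4 remove [wlqs,wng] add [zwxo] -> 12 lines: hznpd fzua kfknh bdp zwxo oyma kll abv zww oci nkd pnku
Hunk 3: at line 8 remove [oci] add [uxkak] -> 12 lines: hznpd fzua kfknh bdp zwxo oyma kll abv zww uxkak nkd pnku
Final line 10: uxkak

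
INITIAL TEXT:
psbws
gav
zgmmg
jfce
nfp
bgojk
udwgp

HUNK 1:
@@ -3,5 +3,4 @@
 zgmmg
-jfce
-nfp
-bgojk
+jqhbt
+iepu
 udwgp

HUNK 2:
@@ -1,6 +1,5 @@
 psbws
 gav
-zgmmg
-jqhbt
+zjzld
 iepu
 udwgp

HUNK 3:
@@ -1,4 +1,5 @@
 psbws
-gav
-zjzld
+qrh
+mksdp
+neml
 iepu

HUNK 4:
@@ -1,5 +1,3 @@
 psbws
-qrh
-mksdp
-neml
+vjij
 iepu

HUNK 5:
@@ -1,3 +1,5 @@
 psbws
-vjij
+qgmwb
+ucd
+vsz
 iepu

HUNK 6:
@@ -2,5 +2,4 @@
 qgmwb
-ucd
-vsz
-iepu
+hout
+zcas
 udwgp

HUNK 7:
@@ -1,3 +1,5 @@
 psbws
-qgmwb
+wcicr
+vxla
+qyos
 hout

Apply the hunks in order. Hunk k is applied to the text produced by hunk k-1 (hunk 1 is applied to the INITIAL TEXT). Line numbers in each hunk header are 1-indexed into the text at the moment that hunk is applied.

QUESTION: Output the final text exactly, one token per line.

Hunk 1: at line 3 remove [jfce,nfp,bgojk] add [jqhbt,iepu] -> 6 lines: psbws gav zgmmg jqhbt iepu udwgp
Hunk 2: at line 1 remove [zgmmg,jqhbt] add [zjzld] -> 5 lines: psbws gav zjzld iepu udwgp
Hunk 3: at line 1 remove [gav,zjzld] add [qrh,mksdp,neml] -> 6 lines: psbws qrh mksdp neml iepu udwgp
Hunk 4: at line 1 remove [qrh,mksdp,neml] add [vjij] -> 4 lines: psbws vjij iepu udwgp
Hunk 5: at line 1 remove [vjij] add [qgmwb,ucd,vsz] -> 6 lines: psbws qgmwb ucd vsz iepu udwgp
Hunk 6: at line 2 remove [ucd,vsz,iepu] add [hout,zcas] -> 5 lines: psbws qgmwb hout zcas udwgp
Hunk 7: at line 1 remove [qgmwb] add [wcicr,vxla,qyos] -> 7 lines: psbws wcicr vxla qyos hout zcas udwgp

Answer: psbws
wcicr
vxla
qyos
hout
zcas
udwgp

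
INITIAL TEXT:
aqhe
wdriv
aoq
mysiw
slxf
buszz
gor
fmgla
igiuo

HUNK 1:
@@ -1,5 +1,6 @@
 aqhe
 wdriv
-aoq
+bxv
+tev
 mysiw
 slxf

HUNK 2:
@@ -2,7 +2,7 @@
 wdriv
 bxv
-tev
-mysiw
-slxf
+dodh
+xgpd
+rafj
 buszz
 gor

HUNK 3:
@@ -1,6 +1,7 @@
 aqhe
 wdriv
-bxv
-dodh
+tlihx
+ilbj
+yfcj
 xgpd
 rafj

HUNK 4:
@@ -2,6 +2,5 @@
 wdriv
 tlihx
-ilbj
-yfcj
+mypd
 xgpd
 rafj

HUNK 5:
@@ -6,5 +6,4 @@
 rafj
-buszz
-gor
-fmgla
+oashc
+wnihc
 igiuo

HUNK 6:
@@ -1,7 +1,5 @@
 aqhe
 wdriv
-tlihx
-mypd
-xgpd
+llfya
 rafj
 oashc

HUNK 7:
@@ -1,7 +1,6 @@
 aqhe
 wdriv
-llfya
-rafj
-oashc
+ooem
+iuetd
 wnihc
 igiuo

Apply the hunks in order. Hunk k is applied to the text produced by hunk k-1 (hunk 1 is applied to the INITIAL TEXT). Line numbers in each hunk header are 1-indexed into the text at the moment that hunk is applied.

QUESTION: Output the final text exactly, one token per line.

Answer: aqhe
wdriv
ooem
iuetd
wnihc
igiuo

Derivation:
Hunk 1: at line 1 remove [aoq] add [bxv,tev] -> 10 lines: aqhe wdriv bxv tev mysiw slxf buszz gor fmgla igiuo
Hunk 2: at line 2 remove [tev,mysiw,slxf] add [dodh,xgpd,rafj] -> 10 lines: aqhe wdriv bxv dodh xgpd rafj buszz gor fmgla igiuo
Hunk 3: at line 1 remove [bxv,dodh] add [tlihx,ilbj,yfcj] -> 11 lines: aqhe wdriv tlihx ilbj yfcj xgpd rafj buszz gor fmgla igiuo
Hunk 4: at line 2 remove [ilbj,yfcj] add [mypd] -> 10 lines: aqhe wdriv tlihx mypd xgpd rafj buszz gor fmgla igiuo
Hunk 5: at line 6 remove [buszz,gor,fmgla] add [oashc,wnihc] -> 9 lines: aqhe wdriv tlihx mypd xgpd rafj oashc wnihc igiuo
Hunk 6: at line 1 remove [tlihx,mypd,xgpd] add [llfya] -> 7 lines: aqhe wdriv llfya rafj oashc wnihc igiuo
Hunk 7: at line 1 remove [llfya,rafj,oashc] add [ooem,iuetd] -> 6 lines: aqhe wdriv ooem iuetd wnihc igiuo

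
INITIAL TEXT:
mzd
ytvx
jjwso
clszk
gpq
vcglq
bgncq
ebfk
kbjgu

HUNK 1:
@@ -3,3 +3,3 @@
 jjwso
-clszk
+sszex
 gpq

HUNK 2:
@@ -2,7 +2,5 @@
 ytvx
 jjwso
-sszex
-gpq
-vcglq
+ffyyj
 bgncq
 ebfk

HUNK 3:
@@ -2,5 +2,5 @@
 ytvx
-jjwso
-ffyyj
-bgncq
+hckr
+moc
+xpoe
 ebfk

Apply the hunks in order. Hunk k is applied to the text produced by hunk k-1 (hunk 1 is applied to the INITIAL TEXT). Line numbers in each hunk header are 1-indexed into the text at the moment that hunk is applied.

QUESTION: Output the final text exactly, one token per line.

Hunk 1: at line 3 remove [clszk] add [sszex] -> 9 lines: mzd ytvx jjwso sszex gpq vcglq bgncq ebfk kbjgu
Hunk 2: at line 2 remove [sszex,gpq,vcglq] add [ffyyj] -> 7 lines: mzd ytvx jjwso ffyyj bgncq ebfk kbjgu
Hunk 3: at line 2 remove [jjwso,ffyyj,bgncq] add [hckr,moc,xpoe] -> 7 lines: mzd ytvx hckr moc xpoe ebfk kbjgu

Answer: mzd
ytvx
hckr
moc
xpoe
ebfk
kbjgu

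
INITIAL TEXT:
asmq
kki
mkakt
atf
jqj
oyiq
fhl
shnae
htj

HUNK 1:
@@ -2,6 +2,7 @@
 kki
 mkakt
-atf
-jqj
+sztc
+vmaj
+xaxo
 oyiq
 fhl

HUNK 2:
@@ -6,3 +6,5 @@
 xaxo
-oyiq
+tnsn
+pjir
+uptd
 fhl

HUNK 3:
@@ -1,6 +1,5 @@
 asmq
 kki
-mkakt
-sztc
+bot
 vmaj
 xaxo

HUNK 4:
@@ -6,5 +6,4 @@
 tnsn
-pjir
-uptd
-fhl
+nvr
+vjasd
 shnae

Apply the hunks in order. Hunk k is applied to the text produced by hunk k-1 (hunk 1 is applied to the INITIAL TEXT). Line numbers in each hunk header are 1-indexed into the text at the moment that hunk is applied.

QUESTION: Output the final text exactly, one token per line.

Answer: asmq
kki
bot
vmaj
xaxo
tnsn
nvr
vjasd
shnae
htj

Derivation:
Hunk 1: at line 2 remove [atf,jqj] add [sztc,vmaj,xaxo] -> 10 lines: asmq kki mkakt sztc vmaj xaxo oyiq fhl shnae htj
Hunk 2: at line 6 remove [oyiq] add [tnsn,pjir,uptd] -> 12 lines: asmq kki mkakt sztc vmaj xaxo tnsn pjir uptd fhl shnae htj
Hunk 3: at line 1 remove [mkakt,sztc] add [bot] -> 11 lines: asmq kki bot vmaj xaxo tnsn pjir uptd fhl shnae htj
Hunk 4: at line 6 remove [pjir,uptd,fhl] add [nvr,vjasd] -> 10 lines: asmq kki bot vmaj xaxo tnsn nvr vjasd shnae htj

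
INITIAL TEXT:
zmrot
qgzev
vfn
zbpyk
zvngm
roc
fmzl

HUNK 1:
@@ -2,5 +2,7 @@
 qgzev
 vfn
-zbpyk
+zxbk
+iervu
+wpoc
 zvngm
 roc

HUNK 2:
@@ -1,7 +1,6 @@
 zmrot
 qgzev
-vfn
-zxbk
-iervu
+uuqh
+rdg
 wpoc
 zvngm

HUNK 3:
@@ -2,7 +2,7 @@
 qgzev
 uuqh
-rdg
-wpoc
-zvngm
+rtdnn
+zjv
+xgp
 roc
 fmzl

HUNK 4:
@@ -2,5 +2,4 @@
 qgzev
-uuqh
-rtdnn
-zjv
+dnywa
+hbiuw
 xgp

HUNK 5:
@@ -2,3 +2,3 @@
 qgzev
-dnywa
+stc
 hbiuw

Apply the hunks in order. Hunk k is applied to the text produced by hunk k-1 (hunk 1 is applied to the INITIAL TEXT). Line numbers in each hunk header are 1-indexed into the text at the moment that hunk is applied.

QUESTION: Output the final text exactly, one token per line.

Answer: zmrot
qgzev
stc
hbiuw
xgp
roc
fmzl

Derivation:
Hunk 1: at line 2 remove [zbpyk] add [zxbk,iervu,wpoc] -> 9 lines: zmrot qgzev vfn zxbk iervu wpoc zvngm roc fmzl
Hunk 2: at line 1 remove [vfn,zxbk,iervu] add [uuqh,rdg] -> 8 lines: zmrot qgzev uuqh rdg wpoc zvngm roc fmzl
Hunk 3: at line 2 remove [rdg,wpoc,zvngm] add [rtdnn,zjv,xgp] -> 8 lines: zmrot qgzev uuqh rtdnn zjv xgp roc fmzl
Hunk 4: at line 2 remove [uuqh,rtdnn,zjv] add [dnywa,hbiuw] -> 7 lines: zmrot qgzev dnywa hbiuw xgp roc fmzl
Hunk 5: at line 2 remove [dnywa] add [stc] -> 7 lines: zmrot qgzev stc hbiuw xgp roc fmzl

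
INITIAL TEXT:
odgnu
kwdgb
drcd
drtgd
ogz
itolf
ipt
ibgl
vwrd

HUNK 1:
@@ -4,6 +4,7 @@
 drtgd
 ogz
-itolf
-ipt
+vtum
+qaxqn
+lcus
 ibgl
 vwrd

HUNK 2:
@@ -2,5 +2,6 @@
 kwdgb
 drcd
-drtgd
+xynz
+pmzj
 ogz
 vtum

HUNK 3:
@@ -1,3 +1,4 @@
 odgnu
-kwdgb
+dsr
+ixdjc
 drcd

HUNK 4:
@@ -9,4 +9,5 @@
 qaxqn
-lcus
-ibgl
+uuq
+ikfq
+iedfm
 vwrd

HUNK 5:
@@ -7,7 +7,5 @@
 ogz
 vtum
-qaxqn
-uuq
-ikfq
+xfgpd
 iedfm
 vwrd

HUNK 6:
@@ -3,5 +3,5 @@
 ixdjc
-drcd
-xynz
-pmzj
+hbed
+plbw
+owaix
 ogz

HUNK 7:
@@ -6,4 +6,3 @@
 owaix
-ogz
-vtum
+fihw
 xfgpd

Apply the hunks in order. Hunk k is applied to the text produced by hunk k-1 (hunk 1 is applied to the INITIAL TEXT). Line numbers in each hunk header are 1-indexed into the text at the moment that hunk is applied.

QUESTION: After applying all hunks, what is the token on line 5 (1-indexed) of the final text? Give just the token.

Hunk 1: at line 4 remove [itolf,ipt] add [vtum,qaxqn,lcus] -> 10 lines: odgnu kwdgb drcd drtgd ogz vtum qaxqn lcus ibgl vwrd
Hunk 2: at line 2 remove [drtgd] add [xynz,pmzj] -> 11 lines: odgnu kwdgb drcd xynz pmzj ogz vtum qaxqn lcus ibgl vwrd
Hunk 3: at line 1 remove [kwdgb] add [dsr,ixdjc] -> 12 lines: odgnu dsr ixdjc drcd xynz pmzj ogz vtum qaxqn lcus ibgl vwrd
Hunk 4: at line 9 remove [lcus,ibgl] add [uuq,ikfq,iedfm] -> 13 lines: odgnu dsr ixdjc drcd xynz pmzj ogz vtum qaxqn uuq ikfq iedfm vwrd
Hunk 5: at line 7 remove [qaxqn,uuq,ikfq] add [xfgpd] -> 11 lines: odgnu dsr ixdjc drcd xynz pmzj ogz vtum xfgpd iedfm vwrd
Hunk 6: at line 3 remove [drcd,xynz,pmzj] add [hbed,plbw,owaix] -> 11 lines: odgnu dsr ixdjc hbed plbw owaix ogz vtum xfgpd iedfm vwrd
Hunk 7: at line 6 remove [ogz,vtum] add [fihw] -> 10 lines: odgnu dsr ixdjc hbed plbw owaix fihw xfgpd iedfm vwrd
Final line 5: plbw

Answer: plbw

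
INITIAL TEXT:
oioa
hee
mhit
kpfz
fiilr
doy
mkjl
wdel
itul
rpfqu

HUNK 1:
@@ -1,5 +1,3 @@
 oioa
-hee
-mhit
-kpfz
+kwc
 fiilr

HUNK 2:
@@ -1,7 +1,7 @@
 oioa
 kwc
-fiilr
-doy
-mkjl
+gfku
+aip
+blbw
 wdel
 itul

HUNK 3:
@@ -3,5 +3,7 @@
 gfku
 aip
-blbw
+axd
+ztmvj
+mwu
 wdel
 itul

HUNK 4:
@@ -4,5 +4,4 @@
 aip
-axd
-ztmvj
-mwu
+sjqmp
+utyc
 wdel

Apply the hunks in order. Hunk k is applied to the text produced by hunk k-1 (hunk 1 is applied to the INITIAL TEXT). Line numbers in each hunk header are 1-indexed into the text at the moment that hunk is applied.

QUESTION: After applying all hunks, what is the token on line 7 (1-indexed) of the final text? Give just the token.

Hunk 1: at line 1 remove [hee,mhit,kpfz] add [kwc] -> 8 lines: oioa kwc fiilr doy mkjl wdel itul rpfqu
Hunk 2: at line 1 remove [fiilr,doy,mkjl] add [gfku,aip,blbw] -> 8 lines: oioa kwc gfku aip blbw wdel itul rpfqu
Hunk 3: at line 3 remove [blbw] add [axd,ztmvj,mwu] -> 10 lines: oioa kwc gfku aip axd ztmvj mwu wdel itul rpfqu
Hunk 4: at line 4 remove [axd,ztmvj,mwu] add [sjqmp,utyc] -> 9 lines: oioa kwc gfku aip sjqmp utyc wdel itul rpfqu
Final line 7: wdel

Answer: wdel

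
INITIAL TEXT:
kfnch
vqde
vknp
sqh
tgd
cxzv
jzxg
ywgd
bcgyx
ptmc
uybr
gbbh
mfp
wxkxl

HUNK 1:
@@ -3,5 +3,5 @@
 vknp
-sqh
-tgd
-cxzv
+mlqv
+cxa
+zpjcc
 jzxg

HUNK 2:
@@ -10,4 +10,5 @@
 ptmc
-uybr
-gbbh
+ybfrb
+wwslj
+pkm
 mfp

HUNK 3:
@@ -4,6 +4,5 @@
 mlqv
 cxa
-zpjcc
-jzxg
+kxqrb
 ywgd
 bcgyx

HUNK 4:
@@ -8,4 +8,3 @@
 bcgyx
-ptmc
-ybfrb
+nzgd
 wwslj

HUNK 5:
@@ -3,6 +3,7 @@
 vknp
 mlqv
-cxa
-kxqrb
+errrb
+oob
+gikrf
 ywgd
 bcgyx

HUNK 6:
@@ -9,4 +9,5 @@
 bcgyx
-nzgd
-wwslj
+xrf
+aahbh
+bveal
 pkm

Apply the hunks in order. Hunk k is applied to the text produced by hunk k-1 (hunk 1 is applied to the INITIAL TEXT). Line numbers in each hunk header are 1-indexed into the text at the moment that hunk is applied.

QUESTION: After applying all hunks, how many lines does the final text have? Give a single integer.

Answer: 15

Derivation:
Hunk 1: at line 3 remove [sqh,tgd,cxzv] add [mlqv,cxa,zpjcc] -> 14 lines: kfnch vqde vknp mlqv cxa zpjcc jzxg ywgd bcgyx ptmc uybr gbbh mfp wxkxl
Hunk 2: at line 10 remove [uybr,gbbh] add [ybfrb,wwslj,pkm] -> 15 lines: kfnch vqde vknp mlqv cxa zpjcc jzxg ywgd bcgyx ptmc ybfrb wwslj pkm mfp wxkxl
Hunk 3: at line 4 remove [zpjcc,jzxg] add [kxqrb] -> 14 lines: kfnch vqde vknp mlqv cxa kxqrb ywgd bcgyx ptmc ybfrb wwslj pkm mfp wxkxl
Hunk 4: at line 8 remove [ptmc,ybfrb] add [nzgd] -> 13 lines: kfnch vqde vknp mlqv cxa kxqrb ywgd bcgyx nzgd wwslj pkm mfp wxkxl
Hunk 5: at line 3 remove [cxa,kxqrb] add [errrb,oob,gikrf] -> 14 lines: kfnch vqde vknp mlqv errrb oob gikrf ywgd bcgyx nzgd wwslj pkm mfp wxkxl
Hunk 6: at line 9 remove [nzgd,wwslj] add [xrf,aahbh,bveal] -> 15 lines: kfnch vqde vknp mlqv errrb oob gikrf ywgd bcgyx xrf aahbh bveal pkm mfp wxkxl
Final line count: 15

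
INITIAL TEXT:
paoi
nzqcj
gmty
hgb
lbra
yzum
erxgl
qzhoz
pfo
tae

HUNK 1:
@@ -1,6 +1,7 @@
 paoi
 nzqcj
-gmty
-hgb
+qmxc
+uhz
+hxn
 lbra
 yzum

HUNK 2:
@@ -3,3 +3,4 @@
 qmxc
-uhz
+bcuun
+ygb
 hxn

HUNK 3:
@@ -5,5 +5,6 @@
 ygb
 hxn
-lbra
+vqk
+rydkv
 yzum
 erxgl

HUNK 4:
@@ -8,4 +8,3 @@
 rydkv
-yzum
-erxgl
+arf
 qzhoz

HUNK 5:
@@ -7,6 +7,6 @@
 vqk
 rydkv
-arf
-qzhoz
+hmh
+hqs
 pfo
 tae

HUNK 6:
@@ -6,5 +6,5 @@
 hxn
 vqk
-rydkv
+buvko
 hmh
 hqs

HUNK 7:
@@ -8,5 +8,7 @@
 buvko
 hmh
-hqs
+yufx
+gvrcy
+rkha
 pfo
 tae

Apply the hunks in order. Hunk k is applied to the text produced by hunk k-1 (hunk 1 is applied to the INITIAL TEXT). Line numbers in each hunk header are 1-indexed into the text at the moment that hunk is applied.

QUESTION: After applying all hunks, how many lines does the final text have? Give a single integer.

Answer: 14

Derivation:
Hunk 1: at line 1 remove [gmty,hgb] add [qmxc,uhz,hxn] -> 11 lines: paoi nzqcj qmxc uhz hxn lbra yzum erxgl qzhoz pfo tae
Hunk 2: at line 3 remove [uhz] add [bcuun,ygb] -> 12 lines: paoi nzqcj qmxc bcuun ygb hxn lbra yzum erxgl qzhoz pfo tae
Hunk 3: at line 5 remove [lbra] add [vqk,rydkv] -> 13 lines: paoi nzqcj qmxc bcuun ygb hxn vqk rydkv yzum erxgl qzhoz pfo tae
Hunk 4: at line 8 remove [yzum,erxgl] add [arf] -> 12 lines: paoi nzqcj qmxc bcuun ygb hxn vqk rydkv arf qzhoz pfo tae
Hunk 5: at line 7 remove [arf,qzhoz] add [hmh,hqs] -> 12 lines: paoi nzqcj qmxc bcuun ygb hxn vqk rydkv hmh hqs pfo tae
Hunk 6: at line 6 remove [rydkv] add [buvko] -> 12 lines: paoi nzqcj qmxc bcuun ygb hxn vqk buvko hmh hqs pfo tae
Hunk 7: at line 8 remove [hqs] add [yufx,gvrcy,rkha] -> 14 lines: paoi nzqcj qmxc bcuun ygb hxn vqk buvko hmh yufx gvrcy rkha pfo tae
Final line count: 14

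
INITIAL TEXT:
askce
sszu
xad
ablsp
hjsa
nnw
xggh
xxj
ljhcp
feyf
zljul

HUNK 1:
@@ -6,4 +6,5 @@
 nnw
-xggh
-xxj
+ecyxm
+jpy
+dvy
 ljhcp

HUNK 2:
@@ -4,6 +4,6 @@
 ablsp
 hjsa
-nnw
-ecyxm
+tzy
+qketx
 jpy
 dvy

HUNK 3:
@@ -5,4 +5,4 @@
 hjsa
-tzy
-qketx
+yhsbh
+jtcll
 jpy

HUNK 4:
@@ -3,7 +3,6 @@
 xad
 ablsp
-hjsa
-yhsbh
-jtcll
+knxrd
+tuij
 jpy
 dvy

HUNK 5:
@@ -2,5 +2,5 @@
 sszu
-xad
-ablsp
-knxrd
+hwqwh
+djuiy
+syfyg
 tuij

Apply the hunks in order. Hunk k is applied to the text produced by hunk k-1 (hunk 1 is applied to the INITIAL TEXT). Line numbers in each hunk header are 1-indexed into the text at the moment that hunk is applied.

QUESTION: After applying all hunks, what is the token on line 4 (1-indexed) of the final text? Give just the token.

Hunk 1: at line 6 remove [xggh,xxj] add [ecyxm,jpy,dvy] -> 12 lines: askce sszu xad ablsp hjsa nnw ecyxm jpy dvy ljhcp feyf zljul
Hunk 2: at line 4 remove [nnw,ecyxm] add [tzy,qketx] -> 12 lines: askce sszu xad ablsp hjsa tzy qketx jpy dvy ljhcp feyf zljul
Hunk 3: at line 5 remove [tzy,qketx] add [yhsbh,jtcll] -> 12 lines: askce sszu xad ablsp hjsa yhsbh jtcll jpy dvy ljhcp feyf zljul
Hunk 4: at line 3 remove [hjsa,yhsbh,jtcll] add [knxrd,tuij] -> 11 lines: askce sszu xad ablsp knxrd tuij jpy dvy ljhcp feyf zljul
Hunk 5: at line 2 remove [xad,ablsp,knxrd] add [hwqwh,djuiy,syfyg] -> 11 lines: askce sszu hwqwh djuiy syfyg tuij jpy dvy ljhcp feyf zljul
Final line 4: djuiy

Answer: djuiy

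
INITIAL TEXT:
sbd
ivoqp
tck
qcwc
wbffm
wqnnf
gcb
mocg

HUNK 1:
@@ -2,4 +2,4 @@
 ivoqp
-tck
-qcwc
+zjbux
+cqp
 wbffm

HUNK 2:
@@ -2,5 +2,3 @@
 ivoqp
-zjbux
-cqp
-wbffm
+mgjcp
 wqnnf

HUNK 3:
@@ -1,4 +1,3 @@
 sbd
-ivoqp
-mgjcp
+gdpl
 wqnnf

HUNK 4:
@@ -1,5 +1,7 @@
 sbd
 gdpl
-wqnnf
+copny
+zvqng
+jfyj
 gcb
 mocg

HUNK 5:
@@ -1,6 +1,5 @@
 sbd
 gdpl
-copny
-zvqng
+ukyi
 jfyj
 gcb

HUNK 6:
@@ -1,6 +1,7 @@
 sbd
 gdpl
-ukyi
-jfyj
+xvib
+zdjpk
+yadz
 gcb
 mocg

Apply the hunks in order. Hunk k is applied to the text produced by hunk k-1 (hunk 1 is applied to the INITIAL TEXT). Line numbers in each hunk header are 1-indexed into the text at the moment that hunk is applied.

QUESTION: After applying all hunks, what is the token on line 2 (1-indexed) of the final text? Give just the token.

Hunk 1: at line 2 remove [tck,qcwc] add [zjbux,cqp] -> 8 lines: sbd ivoqp zjbux cqp wbffm wqnnf gcb mocg
Hunk 2: at line 2 remove [zjbux,cqp,wbffm] add [mgjcp] -> 6 lines: sbd ivoqp mgjcp wqnnf gcb mocg
Hunk 3: at line 1 remove [ivoqp,mgjcp] add [gdpl] -> 5 lines: sbd gdpl wqnnf gcb mocg
Hunk 4: at line 1 remove [wqnnf] add [copny,zvqng,jfyj] -> 7 lines: sbd gdpl copny zvqng jfyj gcb mocg
Hunk 5: at line 1 remove [copny,zvqng] add [ukyi] -> 6 lines: sbd gdpl ukyi jfyj gcb mocg
Hunk 6: at line 1 remove [ukyi,jfyj] add [xvib,zdjpk,yadz] -> 7 lines: sbd gdpl xvib zdjpk yadz gcb mocg
Final line 2: gdpl

Answer: gdpl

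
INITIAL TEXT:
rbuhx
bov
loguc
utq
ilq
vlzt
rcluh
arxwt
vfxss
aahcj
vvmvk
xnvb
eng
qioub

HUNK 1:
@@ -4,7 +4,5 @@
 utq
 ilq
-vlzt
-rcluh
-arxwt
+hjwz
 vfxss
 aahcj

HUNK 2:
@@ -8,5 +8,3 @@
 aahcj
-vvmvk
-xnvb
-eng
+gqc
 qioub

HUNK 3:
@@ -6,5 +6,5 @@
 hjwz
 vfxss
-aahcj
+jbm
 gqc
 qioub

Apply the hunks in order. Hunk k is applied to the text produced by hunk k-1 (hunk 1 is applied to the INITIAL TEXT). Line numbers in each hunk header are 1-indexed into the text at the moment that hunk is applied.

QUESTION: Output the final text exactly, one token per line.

Hunk 1: at line 4 remove [vlzt,rcluh,arxwt] add [hjwz] -> 12 lines: rbuhx bov loguc utq ilq hjwz vfxss aahcj vvmvk xnvb eng qioub
Hunk 2: at line 8 remove [vvmvk,xnvb,eng] add [gqc] -> 10 lines: rbuhx bov loguc utq ilq hjwz vfxss aahcj gqc qioub
Hunk 3: at line 6 remove [aahcj] add [jbm] -> 10 lines: rbuhx bov loguc utq ilq hjwz vfxss jbm gqc qioub

Answer: rbuhx
bov
loguc
utq
ilq
hjwz
vfxss
jbm
gqc
qioub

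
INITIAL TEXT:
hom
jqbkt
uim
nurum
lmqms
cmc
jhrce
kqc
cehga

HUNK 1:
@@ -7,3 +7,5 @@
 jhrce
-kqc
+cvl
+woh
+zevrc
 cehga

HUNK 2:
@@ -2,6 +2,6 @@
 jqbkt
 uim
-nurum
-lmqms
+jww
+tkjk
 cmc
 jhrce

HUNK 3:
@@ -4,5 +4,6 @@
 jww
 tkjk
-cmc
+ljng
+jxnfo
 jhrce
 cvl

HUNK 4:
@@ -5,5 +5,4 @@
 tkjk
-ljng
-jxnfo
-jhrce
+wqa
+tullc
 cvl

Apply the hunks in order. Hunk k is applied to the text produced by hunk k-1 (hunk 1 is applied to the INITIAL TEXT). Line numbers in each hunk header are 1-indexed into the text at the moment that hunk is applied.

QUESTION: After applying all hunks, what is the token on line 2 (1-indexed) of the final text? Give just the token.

Hunk 1: at line 7 remove [kqc] add [cvl,woh,zevrc] -> 11 lines: hom jqbkt uim nurum lmqms cmc jhrce cvl woh zevrc cehga
Hunk 2: at line 2 remove [nurum,lmqms] add [jww,tkjk] -> 11 lines: hom jqbkt uim jww tkjk cmc jhrce cvl woh zevrc cehga
Hunk 3: at line 4 remove [cmc] add [ljng,jxnfo] -> 12 lines: hom jqbkt uim jww tkjk ljng jxnfo jhrce cvl woh zevrc cehga
Hunk 4: at line 5 remove [ljng,jxnfo,jhrce] add [wqa,tullc] -> 11 lines: hom jqbkt uim jww tkjk wqa tullc cvl woh zevrc cehga
Final line 2: jqbkt

Answer: jqbkt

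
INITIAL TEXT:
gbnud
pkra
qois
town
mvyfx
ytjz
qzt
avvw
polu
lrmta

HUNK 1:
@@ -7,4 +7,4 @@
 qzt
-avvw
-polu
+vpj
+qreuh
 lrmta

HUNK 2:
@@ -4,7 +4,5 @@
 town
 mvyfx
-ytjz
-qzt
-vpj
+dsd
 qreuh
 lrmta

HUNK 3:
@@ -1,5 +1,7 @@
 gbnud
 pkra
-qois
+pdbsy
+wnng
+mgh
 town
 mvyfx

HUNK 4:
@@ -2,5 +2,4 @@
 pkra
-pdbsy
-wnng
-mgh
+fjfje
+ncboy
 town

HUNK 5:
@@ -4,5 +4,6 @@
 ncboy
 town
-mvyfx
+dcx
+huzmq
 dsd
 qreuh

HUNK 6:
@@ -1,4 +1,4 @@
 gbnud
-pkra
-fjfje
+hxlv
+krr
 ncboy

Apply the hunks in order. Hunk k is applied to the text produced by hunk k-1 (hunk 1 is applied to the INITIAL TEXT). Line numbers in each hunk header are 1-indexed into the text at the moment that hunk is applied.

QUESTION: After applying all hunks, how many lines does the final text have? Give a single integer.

Answer: 10

Derivation:
Hunk 1: at line 7 remove [avvw,polu] add [vpj,qreuh] -> 10 lines: gbnud pkra qois town mvyfx ytjz qzt vpj qreuh lrmta
Hunk 2: at line 4 remove [ytjz,qzt,vpj] add [dsd] -> 8 lines: gbnud pkra qois town mvyfx dsd qreuh lrmta
Hunk 3: at line 1 remove [qois] add [pdbsy,wnng,mgh] -> 10 lines: gbnud pkra pdbsy wnng mgh town mvyfx dsd qreuh lrmta
Hunk 4: at line 2 remove [pdbsy,wnng,mgh] add [fjfje,ncboy] -> 9 lines: gbnud pkra fjfje ncboy town mvyfx dsd qreuh lrmta
Hunk 5: at line 4 remove [mvyfx] add [dcx,huzmq] -> 10 lines: gbnud pkra fjfje ncboy town dcx huzmq dsd qreuh lrmta
Hunk 6: at line 1 remove [pkra,fjfje] add [hxlv,krr] -> 10 lines: gbnud hxlv krr ncboy town dcx huzmq dsd qreuh lrmta
Final line count: 10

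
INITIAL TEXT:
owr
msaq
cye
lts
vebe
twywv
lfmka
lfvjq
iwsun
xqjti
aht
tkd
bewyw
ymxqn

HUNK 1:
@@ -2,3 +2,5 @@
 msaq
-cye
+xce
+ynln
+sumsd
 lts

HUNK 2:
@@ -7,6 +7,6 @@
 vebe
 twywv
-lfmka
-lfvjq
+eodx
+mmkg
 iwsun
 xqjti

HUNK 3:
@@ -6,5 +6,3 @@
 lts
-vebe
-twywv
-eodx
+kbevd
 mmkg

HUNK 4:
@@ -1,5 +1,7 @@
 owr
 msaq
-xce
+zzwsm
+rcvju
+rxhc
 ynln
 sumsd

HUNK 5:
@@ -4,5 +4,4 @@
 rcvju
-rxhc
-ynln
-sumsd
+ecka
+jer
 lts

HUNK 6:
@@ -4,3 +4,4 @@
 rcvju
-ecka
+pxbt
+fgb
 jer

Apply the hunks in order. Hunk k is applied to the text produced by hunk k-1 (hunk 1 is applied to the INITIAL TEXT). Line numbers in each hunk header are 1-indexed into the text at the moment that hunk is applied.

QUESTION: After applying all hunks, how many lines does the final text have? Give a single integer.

Hunk 1: at line 2 remove [cye] add [xce,ynln,sumsd] -> 16 lines: owr msaq xce ynln sumsd lts vebe twywv lfmka lfvjq iwsun xqjti aht tkd bewyw ymxqn
Hunk 2: at line 7 remove [lfmka,lfvjq] add [eodx,mmkg] -> 16 lines: owr msaq xce ynln sumsd lts vebe twywv eodx mmkg iwsun xqjti aht tkd bewyw ymxqn
Hunk 3: at line 6 remove [vebe,twywv,eodx] add [kbevd] -> 14 lines: owr msaq xce ynln sumsd lts kbevd mmkg iwsun xqjti aht tkd bewyw ymxqn
Hunk 4: at line 1 remove [xce] add [zzwsm,rcvju,rxhc] -> 16 lines: owr msaq zzwsm rcvju rxhc ynln sumsd lts kbevd mmkg iwsun xqjti aht tkd bewyw ymxqn
Hunk 5: at line 4 remove [rxhc,ynln,sumsd] add [ecka,jer] -> 15 lines: owr msaq zzwsm rcvju ecka jer lts kbevd mmkg iwsun xqjti aht tkd bewyw ymxqn
Hunk 6: at line 4 remove [ecka] add [pxbt,fgb] -> 16 lines: owr msaq zzwsm rcvju pxbt fgb jer lts kbevd mmkg iwsun xqjti aht tkd bewyw ymxqn
Final line count: 16

Answer: 16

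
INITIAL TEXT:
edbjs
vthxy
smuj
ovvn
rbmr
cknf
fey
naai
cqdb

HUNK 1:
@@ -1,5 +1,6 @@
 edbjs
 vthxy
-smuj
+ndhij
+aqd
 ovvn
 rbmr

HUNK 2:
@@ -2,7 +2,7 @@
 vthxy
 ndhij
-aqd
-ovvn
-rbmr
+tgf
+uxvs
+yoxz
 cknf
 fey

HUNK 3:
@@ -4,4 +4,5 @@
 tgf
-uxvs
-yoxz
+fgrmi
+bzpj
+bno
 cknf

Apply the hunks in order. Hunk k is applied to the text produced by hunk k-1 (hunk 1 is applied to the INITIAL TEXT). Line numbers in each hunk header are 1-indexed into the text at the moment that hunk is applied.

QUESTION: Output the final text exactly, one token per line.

Answer: edbjs
vthxy
ndhij
tgf
fgrmi
bzpj
bno
cknf
fey
naai
cqdb

Derivation:
Hunk 1: at line 1 remove [smuj] add [ndhij,aqd] -> 10 lines: edbjs vthxy ndhij aqd ovvn rbmr cknf fey naai cqdb
Hunk 2: at line 2 remove [aqd,ovvn,rbmr] add [tgf,uxvs,yoxz] -> 10 lines: edbjs vthxy ndhij tgf uxvs yoxz cknf fey naai cqdb
Hunk 3: at line 4 remove [uxvs,yoxz] add [fgrmi,bzpj,bno] -> 11 lines: edbjs vthxy ndhij tgf fgrmi bzpj bno cknf fey naai cqdb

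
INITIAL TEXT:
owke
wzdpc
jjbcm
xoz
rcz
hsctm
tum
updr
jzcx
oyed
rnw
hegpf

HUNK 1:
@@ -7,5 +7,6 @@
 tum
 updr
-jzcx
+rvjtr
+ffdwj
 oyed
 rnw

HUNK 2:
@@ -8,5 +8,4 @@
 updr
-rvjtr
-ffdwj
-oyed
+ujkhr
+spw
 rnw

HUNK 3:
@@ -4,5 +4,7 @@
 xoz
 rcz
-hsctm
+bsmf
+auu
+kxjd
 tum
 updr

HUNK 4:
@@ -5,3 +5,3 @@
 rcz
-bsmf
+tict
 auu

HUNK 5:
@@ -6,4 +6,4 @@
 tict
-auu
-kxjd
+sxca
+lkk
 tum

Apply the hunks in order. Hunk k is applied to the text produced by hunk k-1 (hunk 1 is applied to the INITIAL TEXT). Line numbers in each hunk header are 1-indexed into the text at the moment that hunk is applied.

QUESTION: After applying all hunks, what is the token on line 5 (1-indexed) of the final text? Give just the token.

Answer: rcz

Derivation:
Hunk 1: at line 7 remove [jzcx] add [rvjtr,ffdwj] -> 13 lines: owke wzdpc jjbcm xoz rcz hsctm tum updr rvjtr ffdwj oyed rnw hegpf
Hunk 2: at line 8 remove [rvjtr,ffdwj,oyed] add [ujkhr,spw] -> 12 lines: owke wzdpc jjbcm xoz rcz hsctm tum updr ujkhr spw rnw hegpf
Hunk 3: at line 4 remove [hsctm] add [bsmf,auu,kxjd] -> 14 lines: owke wzdpc jjbcm xoz rcz bsmf auu kxjd tum updr ujkhr spw rnw hegpf
Hunk 4: at line 5 remove [bsmf] add [tict] -> 14 lines: owke wzdpc jjbcm xoz rcz tict auu kxjd tum updr ujkhr spw rnw hegpf
Hunk 5: at line 6 remove [auu,kxjd] add [sxca,lkk] -> 14 lines: owke wzdpc jjbcm xoz rcz tict sxca lkk tum updr ujkhr spw rnw hegpf
Final line 5: rcz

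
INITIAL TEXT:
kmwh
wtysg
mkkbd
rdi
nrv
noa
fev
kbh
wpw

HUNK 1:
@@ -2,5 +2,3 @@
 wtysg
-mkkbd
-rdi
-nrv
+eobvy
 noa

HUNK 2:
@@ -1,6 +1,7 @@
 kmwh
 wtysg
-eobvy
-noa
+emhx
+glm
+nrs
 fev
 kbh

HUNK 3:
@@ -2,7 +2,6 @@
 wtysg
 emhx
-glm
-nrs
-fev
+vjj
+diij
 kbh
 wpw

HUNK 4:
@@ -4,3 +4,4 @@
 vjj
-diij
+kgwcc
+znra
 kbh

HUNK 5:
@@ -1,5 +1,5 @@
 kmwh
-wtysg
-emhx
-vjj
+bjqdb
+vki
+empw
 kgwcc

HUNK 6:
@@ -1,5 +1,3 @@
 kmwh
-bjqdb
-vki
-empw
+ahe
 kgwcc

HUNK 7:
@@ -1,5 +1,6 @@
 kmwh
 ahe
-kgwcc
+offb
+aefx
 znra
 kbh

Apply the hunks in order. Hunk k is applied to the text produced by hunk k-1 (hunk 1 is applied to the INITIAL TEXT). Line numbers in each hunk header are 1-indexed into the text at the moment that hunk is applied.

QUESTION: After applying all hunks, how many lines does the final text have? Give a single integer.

Hunk 1: at line 2 remove [mkkbd,rdi,nrv] add [eobvy] -> 7 lines: kmwh wtysg eobvy noa fev kbh wpw
Hunk 2: at line 1 remove [eobvy,noa] add [emhx,glm,nrs] -> 8 lines: kmwh wtysg emhx glm nrs fev kbh wpw
Hunk 3: at line 2 remove [glm,nrs,fev] add [vjj,diij] -> 7 lines: kmwh wtysg emhx vjj diij kbh wpw
Hunk 4: at line 4 remove [diij] add [kgwcc,znra] -> 8 lines: kmwh wtysg emhx vjj kgwcc znra kbh wpw
Hunk 5: at line 1 remove [wtysg,emhx,vjj] add [bjqdb,vki,empw] -> 8 lines: kmwh bjqdb vki empw kgwcc znra kbh wpw
Hunk 6: at line 1 remove [bjqdb,vki,empw] add [ahe] -> 6 lines: kmwh ahe kgwcc znra kbh wpw
Hunk 7: at line 1 remove [kgwcc] add [offb,aefx] -> 7 lines: kmwh ahe offb aefx znra kbh wpw
Final line count: 7

Answer: 7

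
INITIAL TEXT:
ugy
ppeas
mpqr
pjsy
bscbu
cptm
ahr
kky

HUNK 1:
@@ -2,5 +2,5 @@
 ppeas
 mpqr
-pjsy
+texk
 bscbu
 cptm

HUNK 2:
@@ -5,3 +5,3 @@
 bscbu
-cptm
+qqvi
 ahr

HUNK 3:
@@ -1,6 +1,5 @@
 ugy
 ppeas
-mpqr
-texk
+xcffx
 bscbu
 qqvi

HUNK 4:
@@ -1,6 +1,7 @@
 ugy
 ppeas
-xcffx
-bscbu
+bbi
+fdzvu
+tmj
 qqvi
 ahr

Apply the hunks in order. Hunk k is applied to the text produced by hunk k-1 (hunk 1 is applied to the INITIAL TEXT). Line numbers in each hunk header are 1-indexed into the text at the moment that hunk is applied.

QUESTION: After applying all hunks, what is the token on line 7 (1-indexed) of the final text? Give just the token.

Answer: ahr

Derivation:
Hunk 1: at line 2 remove [pjsy] add [texk] -> 8 lines: ugy ppeas mpqr texk bscbu cptm ahr kky
Hunk 2: at line 5 remove [cptm] add [qqvi] -> 8 lines: ugy ppeas mpqr texk bscbu qqvi ahr kky
Hunk 3: at line 1 remove [mpqr,texk] add [xcffx] -> 7 lines: ugy ppeas xcffx bscbu qqvi ahr kky
Hunk 4: at line 1 remove [xcffx,bscbu] add [bbi,fdzvu,tmj] -> 8 lines: ugy ppeas bbi fdzvu tmj qqvi ahr kky
Final line 7: ahr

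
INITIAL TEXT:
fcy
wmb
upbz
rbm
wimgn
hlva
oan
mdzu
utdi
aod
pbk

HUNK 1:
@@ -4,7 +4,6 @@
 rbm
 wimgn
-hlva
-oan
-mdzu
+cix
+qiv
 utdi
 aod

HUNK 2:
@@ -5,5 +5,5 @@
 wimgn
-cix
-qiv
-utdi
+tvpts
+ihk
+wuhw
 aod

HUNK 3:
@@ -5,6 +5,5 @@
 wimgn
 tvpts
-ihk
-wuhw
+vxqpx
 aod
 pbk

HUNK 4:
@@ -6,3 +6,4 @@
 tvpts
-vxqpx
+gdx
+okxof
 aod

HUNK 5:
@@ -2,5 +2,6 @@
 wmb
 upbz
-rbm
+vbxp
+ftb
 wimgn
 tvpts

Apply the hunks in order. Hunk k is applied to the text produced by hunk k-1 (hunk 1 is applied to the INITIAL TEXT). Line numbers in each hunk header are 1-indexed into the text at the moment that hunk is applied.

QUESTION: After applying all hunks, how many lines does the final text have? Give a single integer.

Answer: 11

Derivation:
Hunk 1: at line 4 remove [hlva,oan,mdzu] add [cix,qiv] -> 10 lines: fcy wmb upbz rbm wimgn cix qiv utdi aod pbk
Hunk 2: at line 5 remove [cix,qiv,utdi] add [tvpts,ihk,wuhw] -> 10 lines: fcy wmb upbz rbm wimgn tvpts ihk wuhw aod pbk
Hunk 3: at line 5 remove [ihk,wuhw] add [vxqpx] -> 9 lines: fcy wmb upbz rbm wimgn tvpts vxqpx aod pbk
Hunk 4: at line 6 remove [vxqpx] add [gdx,okxof] -> 10 lines: fcy wmb upbz rbm wimgn tvpts gdx okxof aod pbk
Hunk 5: at line 2 remove [rbm] add [vbxp,ftb] -> 11 lines: fcy wmb upbz vbxp ftb wimgn tvpts gdx okxof aod pbk
Final line count: 11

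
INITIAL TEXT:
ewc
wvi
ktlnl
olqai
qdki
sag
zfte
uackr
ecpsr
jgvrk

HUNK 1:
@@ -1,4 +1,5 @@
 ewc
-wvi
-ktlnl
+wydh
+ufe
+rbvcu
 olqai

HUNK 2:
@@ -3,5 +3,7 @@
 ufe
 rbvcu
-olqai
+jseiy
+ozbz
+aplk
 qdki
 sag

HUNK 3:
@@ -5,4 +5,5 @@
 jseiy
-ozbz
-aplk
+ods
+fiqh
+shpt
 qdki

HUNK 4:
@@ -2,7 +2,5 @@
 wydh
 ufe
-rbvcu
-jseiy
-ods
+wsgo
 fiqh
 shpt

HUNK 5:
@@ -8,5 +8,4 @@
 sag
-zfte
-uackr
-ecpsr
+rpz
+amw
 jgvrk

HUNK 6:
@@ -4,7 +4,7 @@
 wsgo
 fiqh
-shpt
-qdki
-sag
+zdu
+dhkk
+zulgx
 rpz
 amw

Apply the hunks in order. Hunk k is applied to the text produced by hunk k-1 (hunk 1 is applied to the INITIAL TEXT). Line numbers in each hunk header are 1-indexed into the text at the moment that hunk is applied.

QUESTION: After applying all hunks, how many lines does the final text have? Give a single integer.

Hunk 1: at line 1 remove [wvi,ktlnl] add [wydh,ufe,rbvcu] -> 11 lines: ewc wydh ufe rbvcu olqai qdki sag zfte uackr ecpsr jgvrk
Hunk 2: at line 3 remove [olqai] add [jseiy,ozbz,aplk] -> 13 lines: ewc wydh ufe rbvcu jseiy ozbz aplk qdki sag zfte uackr ecpsr jgvrk
Hunk 3: at line 5 remove [ozbz,aplk] add [ods,fiqh,shpt] -> 14 lines: ewc wydh ufe rbvcu jseiy ods fiqh shpt qdki sag zfte uackr ecpsr jgvrk
Hunk 4: at line 2 remove [rbvcu,jseiy,ods] add [wsgo] -> 12 lines: ewc wydh ufe wsgo fiqh shpt qdki sag zfte uackr ecpsr jgvrk
Hunk 5: at line 8 remove [zfte,uackr,ecpsr] add [rpz,amw] -> 11 lines: ewc wydh ufe wsgo fiqh shpt qdki sag rpz amw jgvrk
Hunk 6: at line 4 remove [shpt,qdki,sag] add [zdu,dhkk,zulgx] -> 11 lines: ewc wydh ufe wsgo fiqh zdu dhkk zulgx rpz amw jgvrk
Final line count: 11

Answer: 11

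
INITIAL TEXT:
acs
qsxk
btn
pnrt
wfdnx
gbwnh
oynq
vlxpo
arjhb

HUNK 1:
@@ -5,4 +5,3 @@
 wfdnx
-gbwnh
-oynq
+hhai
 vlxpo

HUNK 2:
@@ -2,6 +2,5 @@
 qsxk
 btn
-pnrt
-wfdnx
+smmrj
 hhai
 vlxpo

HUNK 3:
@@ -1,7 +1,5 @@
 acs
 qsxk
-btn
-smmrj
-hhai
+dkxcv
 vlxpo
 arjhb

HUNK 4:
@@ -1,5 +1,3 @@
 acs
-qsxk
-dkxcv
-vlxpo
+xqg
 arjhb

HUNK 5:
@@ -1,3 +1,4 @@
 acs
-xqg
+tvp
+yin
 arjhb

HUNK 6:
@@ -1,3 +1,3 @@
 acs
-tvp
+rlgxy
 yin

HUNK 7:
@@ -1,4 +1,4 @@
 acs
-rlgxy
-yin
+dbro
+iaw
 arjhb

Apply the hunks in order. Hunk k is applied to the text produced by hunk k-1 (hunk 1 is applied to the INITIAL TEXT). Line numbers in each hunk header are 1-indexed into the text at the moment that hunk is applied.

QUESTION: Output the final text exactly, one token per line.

Hunk 1: at line 5 remove [gbwnh,oynq] add [hhai] -> 8 lines: acs qsxk btn pnrt wfdnx hhai vlxpo arjhb
Hunk 2: at line 2 remove [pnrt,wfdnx] add [smmrj] -> 7 lines: acs qsxk btn smmrj hhai vlxpo arjhb
Hunk 3: at line 1 remove [btn,smmrj,hhai] add [dkxcv] -> 5 lines: acs qsxk dkxcv vlxpo arjhb
Hunk 4: at line 1 remove [qsxk,dkxcv,vlxpo] add [xqg] -> 3 lines: acs xqg arjhb
Hunk 5: at line 1 remove [xqg] add [tvp,yin] -> 4 lines: acs tvp yin arjhb
Hunk 6: at line 1 remove [tvp] add [rlgxy] -> 4 lines: acs rlgxy yin arjhb
Hunk 7: at line 1 remove [rlgxy,yin] add [dbro,iaw] -> 4 lines: acs dbro iaw arjhb

Answer: acs
dbro
iaw
arjhb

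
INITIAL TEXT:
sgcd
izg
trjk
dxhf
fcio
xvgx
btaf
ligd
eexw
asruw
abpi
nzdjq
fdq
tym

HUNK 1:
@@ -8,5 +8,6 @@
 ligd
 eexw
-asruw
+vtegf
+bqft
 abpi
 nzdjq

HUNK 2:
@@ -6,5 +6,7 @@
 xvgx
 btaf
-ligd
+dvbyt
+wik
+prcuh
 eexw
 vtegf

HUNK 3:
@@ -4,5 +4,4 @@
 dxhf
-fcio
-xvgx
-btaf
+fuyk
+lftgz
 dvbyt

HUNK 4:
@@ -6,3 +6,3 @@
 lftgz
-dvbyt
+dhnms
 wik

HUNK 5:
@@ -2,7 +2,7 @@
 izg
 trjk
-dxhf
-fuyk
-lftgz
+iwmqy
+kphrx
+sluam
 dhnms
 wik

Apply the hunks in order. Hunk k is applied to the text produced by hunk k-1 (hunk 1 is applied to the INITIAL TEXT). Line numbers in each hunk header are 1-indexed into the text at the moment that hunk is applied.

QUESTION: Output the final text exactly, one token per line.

Hunk 1: at line 8 remove [asruw] add [vtegf,bqft] -> 15 lines: sgcd izg trjk dxhf fcio xvgx btaf ligd eexw vtegf bqft abpi nzdjq fdq tym
Hunk 2: at line 6 remove [ligd] add [dvbyt,wik,prcuh] -> 17 lines: sgcd izg trjk dxhf fcio xvgx btaf dvbyt wik prcuh eexw vtegf bqft abpi nzdjq fdq tym
Hunk 3: at line 4 remove [fcio,xvgx,btaf] add [fuyk,lftgz] -> 16 lines: sgcd izg trjk dxhf fuyk lftgz dvbyt wik prcuh eexw vtegf bqft abpi nzdjq fdq tym
Hunk 4: at line 6 remove [dvbyt] add [dhnms] -> 16 lines: sgcd izg trjk dxhf fuyk lftgz dhnms wik prcuh eexw vtegf bqft abpi nzdjq fdq tym
Hunk 5: at line 2 remove [dxhf,fuyk,lftgz] add [iwmqy,kphrx,sluam] -> 16 lines: sgcd izg trjk iwmqy kphrx sluam dhnms wik prcuh eexw vtegf bqft abpi nzdjq fdq tym

Answer: sgcd
izg
trjk
iwmqy
kphrx
sluam
dhnms
wik
prcuh
eexw
vtegf
bqft
abpi
nzdjq
fdq
tym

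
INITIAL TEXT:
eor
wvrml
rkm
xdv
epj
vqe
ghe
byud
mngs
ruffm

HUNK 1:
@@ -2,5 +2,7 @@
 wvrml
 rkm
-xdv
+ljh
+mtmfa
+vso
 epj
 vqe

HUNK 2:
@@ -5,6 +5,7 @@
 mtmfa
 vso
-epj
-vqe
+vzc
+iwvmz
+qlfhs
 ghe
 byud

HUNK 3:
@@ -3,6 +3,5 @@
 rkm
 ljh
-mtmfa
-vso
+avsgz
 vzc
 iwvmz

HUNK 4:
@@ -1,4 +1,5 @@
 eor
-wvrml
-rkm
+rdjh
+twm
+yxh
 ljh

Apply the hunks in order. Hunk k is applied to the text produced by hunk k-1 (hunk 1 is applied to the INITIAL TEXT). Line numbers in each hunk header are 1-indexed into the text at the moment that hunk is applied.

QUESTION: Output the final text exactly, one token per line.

Answer: eor
rdjh
twm
yxh
ljh
avsgz
vzc
iwvmz
qlfhs
ghe
byud
mngs
ruffm

Derivation:
Hunk 1: at line 2 remove [xdv] add [ljh,mtmfa,vso] -> 12 lines: eor wvrml rkm ljh mtmfa vso epj vqe ghe byud mngs ruffm
Hunk 2: at line 5 remove [epj,vqe] add [vzc,iwvmz,qlfhs] -> 13 lines: eor wvrml rkm ljh mtmfa vso vzc iwvmz qlfhs ghe byud mngs ruffm
Hunk 3: at line 3 remove [mtmfa,vso] add [avsgz] -> 12 lines: eor wvrml rkm ljh avsgz vzc iwvmz qlfhs ghe byud mngs ruffm
Hunk 4: at line 1 remove [wvrml,rkm] add [rdjh,twm,yxh] -> 13 lines: eor rdjh twm yxh ljh avsgz vzc iwvmz qlfhs ghe byud mngs ruffm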